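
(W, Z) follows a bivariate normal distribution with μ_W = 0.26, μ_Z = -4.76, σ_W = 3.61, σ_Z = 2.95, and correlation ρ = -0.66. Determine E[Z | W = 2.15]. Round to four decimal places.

-5.7793

The regression of Z on W has slope ρ·σ_Z/σ_W and passes through (μ_W, μ_Z).
E[Z | W=2.15] = -4.76 + (-0.66)·(2.95/3.61)·(2.15 − (0.26)) = -4.76 + (-0.539335)·(1.89) = -5.7793.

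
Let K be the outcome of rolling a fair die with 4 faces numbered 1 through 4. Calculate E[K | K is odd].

Given K is odd, K is equally likely to be any of {1, 3}.
E[K | K is odd] = (1 + 3) / 2 = 2.

2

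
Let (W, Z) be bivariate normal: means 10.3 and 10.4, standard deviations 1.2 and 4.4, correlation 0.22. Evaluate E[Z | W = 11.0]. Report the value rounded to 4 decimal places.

10.9647

The regression of Z on W has slope ρ·σ_Z/σ_W and passes through (μ_W, μ_Z).
E[Z | W=11.0] = 10.4 + (0.22)·(4.4/1.2)·(11.0 − (10.3)) = 10.4 + (0.80667)·(0.7) = 10.9647.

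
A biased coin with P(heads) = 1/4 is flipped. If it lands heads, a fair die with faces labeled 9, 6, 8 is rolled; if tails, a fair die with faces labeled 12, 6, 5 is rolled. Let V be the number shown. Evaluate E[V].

E[V | heads] = (9+6+8)/3 = 23/3.
E[V | tails] = (12+6+5)/3 = 23/3.
E[V] = (1/4)·(23/3) + (3/4)·(23/3) = 23/3.

23/3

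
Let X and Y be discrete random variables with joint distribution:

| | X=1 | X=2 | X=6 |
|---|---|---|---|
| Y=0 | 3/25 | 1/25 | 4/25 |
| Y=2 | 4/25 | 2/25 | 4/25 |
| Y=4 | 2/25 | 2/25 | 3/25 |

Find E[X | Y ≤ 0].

29/8

P(Y ≤ 0) = 8/25.
Σ X·P over the event = 1·(3/25) + 2·(1/25) + 6·(4/25) = 29/25.
E[X | Y ≤ 0] = (29/25) / (8/25) = 29/8.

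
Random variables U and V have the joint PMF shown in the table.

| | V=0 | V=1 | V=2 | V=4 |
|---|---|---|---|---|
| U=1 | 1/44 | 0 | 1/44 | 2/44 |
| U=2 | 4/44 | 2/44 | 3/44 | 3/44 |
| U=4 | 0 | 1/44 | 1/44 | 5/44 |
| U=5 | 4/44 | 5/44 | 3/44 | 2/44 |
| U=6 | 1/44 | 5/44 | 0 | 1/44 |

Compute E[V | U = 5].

19/14

P(U = 5) = 7/22.
Σ V·P over the event = 0·(4/44) + 1·(5/44) + 2·(3/44) + 4·(2/44) = 19/44.
E[V | U = 5] = (19/44) / (7/22) = 19/14.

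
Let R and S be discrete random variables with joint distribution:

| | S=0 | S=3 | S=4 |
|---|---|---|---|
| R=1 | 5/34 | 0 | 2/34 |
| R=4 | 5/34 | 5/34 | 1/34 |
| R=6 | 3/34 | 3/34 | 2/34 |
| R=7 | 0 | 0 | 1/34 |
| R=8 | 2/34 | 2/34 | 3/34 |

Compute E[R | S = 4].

P(S = 4) = 9/34.
Summing R·P(R=x,S=y) over the conditioning event gives 49/34.
E[R | S = 4] = (49/34) / (9/34) = 49/9.

49/9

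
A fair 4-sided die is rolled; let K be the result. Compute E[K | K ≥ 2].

3

Given K ≥ 2, K is equally likely to be any of {2, 3, 4}.
E[K | K ≥ 2] = (2 + 3 + 4) / 3 = 3.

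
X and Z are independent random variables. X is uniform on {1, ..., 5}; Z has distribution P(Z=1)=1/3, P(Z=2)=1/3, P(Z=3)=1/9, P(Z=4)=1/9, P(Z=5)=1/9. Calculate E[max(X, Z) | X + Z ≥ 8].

29/6

P(X + Z ≥ 8) = 2/15.
Summing max(X,Z)·P(x,y) over outcomes with X + Z ≥ 8 gives 29/45.
E[max(X, Z) | X + Z ≥ 8] = (29/45) / (2/15) = 29/6.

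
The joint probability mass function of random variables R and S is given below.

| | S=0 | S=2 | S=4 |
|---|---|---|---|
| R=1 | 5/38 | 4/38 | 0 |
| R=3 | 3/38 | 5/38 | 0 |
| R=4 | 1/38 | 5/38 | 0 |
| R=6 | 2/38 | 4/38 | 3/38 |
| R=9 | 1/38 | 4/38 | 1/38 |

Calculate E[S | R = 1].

P(R = 1) = 9/38.
Σ S·P over the event = 0·(5/38) + 2·(4/38) = 4/19.
E[S | R = 1] = (4/19) / (9/38) = 8/9.

8/9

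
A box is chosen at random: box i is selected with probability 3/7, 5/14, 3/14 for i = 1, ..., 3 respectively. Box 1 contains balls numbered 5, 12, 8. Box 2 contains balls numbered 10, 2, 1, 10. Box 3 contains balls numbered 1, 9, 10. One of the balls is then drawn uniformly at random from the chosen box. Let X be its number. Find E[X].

E[X | box 1] = (5+12+8)/3 = 25/3.
E[X | box 2] = (10+2+1+10)/4 = 23/4.
E[X | box 3] = (1+9+10)/3 = 20/3.
E[X] = (3/7)·(25/3) + (5/14)·(23/4) + (3/14)·(20/3) = 395/56.

395/56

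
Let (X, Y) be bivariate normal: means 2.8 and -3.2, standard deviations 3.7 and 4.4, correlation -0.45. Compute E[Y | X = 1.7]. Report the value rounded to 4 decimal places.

-2.6114

For a bivariate normal, E[Y | X=x] = μ_Y + ρ·(σ_Y/σ_X)·(x − μ_X).
E[Y | X=1.7] = -3.2 + (-0.45)·(4.4/3.7)·(1.7 − (2.8)) = -3.2 + (-0.535135)·(-1.1) = -2.6114.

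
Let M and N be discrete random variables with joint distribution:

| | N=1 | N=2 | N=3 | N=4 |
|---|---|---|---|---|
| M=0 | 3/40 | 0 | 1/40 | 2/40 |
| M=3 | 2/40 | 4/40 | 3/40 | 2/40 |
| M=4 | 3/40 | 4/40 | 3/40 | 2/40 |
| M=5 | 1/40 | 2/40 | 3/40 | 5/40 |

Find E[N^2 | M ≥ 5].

P(M ≥ 5) = 11/40.
Σ N^2·P over the event = 1·(1/40) + 4·(2/40) + 9·(3/40) + 16·(5/40) = 29/10.
E[N^2 | M ≥ 5] = (29/10) / (11/40) = 116/11.

116/11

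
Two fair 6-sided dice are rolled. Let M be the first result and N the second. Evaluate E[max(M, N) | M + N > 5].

67/13

P(M + N > 5) = 13/18.
Summing max(M,N)·P(x,y) over outcomes with M + N > 5 gives 67/18.
E[max(M, N) | M + N > 5] = (67/18) / (13/18) = 67/13.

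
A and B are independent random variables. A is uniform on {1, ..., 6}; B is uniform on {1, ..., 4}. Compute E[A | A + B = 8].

Outcomes with A + B = 8: (4,4), (5,3), (6,2), each with probability 1/24.
E[A | A + B = 8] = (4 + 5 + 6) / 3 = 5.

5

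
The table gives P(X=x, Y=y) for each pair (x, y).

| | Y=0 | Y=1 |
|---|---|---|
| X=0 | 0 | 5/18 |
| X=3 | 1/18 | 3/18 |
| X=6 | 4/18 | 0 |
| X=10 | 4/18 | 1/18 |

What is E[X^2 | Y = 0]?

553/9

P(Y = 0) = 1/2.
Summing X^2·P(X=x,Y=y) over the conditioning event gives 553/18.
E[X^2 | Y = 0] = (553/18) / (1/2) = 553/9.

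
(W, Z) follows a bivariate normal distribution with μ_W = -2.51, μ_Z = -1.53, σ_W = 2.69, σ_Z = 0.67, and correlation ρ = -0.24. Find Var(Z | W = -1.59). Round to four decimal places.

0.4230

The conditional variance in a bivariate normal is σ_Z²(1 − ρ²), independent of x.
Var(Z | W=-1.59) = (0.67)²·(1 − (-0.24)²) = 0.4489·0.9424 = 0.4230.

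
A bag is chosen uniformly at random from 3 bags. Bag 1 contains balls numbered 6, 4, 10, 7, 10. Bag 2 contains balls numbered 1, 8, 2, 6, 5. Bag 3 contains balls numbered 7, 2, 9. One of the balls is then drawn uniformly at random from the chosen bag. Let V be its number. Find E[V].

E[V | bag 1] = (6+4+10+7+10)/5 = 37/5.
E[V | bag 2] = (1+8+2+6+5)/5 = 22/5.
E[V | bag 3] = (7+2+9)/3 = 6.
E[V] = (1/3)·(37/5) + (1/3)·(22/5) + (1/3)·(6) = 89/15.

89/15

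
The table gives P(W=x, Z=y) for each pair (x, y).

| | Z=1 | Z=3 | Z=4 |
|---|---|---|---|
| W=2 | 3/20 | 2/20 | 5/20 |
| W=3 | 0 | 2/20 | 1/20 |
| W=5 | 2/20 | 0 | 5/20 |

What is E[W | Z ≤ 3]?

P(Z ≤ 3) = 9/20.
Σ W·P over the event = 2·(3/20) + 2·(2/20) + 3·(2/20) + 5·(2/20) = 13/10.
E[W | Z ≤ 3] = (13/10) / (9/20) = 26/9.

26/9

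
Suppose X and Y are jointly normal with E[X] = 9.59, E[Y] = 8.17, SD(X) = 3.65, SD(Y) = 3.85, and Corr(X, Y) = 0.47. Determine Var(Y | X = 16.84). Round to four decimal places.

Var(Y | X=x) = (1 − ρ²)·σ_Y².
Var(Y | X=16.84) = (3.85)²·(1 − (0.47)²) = 14.8225·0.7791 = 11.5482.

11.5482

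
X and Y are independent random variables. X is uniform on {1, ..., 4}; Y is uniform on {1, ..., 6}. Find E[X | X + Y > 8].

11/3

Outcomes with X + Y > 8: (3,6), (4,5), (4,6), each with probability 1/24.
E[X | X + Y > 8] = (3 + 4 + 4) / 3 = 11/3.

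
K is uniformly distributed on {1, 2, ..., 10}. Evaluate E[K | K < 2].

1

Given K < 2, K is equally likely to be any of {1}.
E[K | K < 2] = (1) / 1 = 1.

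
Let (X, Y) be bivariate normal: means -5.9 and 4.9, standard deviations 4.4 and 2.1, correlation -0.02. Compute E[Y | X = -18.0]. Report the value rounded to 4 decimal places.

5.0155

E[Y | X=x] = μ_Y + ρ(σ_Y/σ_X)(x − μ_X) for jointly normal variables.
E[Y | X=-18.0] = 4.9 + (-0.02)·(2.1/4.4)·(-18.0 − (-5.9)) = 4.9 + (-0.0095455)·(-12.1) = 5.0155.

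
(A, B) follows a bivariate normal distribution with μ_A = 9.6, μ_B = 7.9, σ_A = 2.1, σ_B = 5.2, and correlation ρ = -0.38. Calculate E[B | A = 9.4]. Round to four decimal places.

For a bivariate normal, E[B | A=x] = μ_B + ρ·(σ_B/σ_A)·(x − μ_A).
E[B | A=9.4] = 7.9 + (-0.38)·(5.2/2.1)·(9.4 − (9.6)) = 7.9 + (-0.94095)·(-0.2) = 8.0882.

8.0882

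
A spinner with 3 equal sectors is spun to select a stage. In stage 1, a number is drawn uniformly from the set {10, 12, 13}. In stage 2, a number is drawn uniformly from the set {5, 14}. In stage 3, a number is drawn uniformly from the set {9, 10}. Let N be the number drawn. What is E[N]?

92/9

E[N | stage 1] = (10+12+13)/3 = 35/3.
E[N | stage 2] = (5+14)/2 = 19/2.
E[N | stage 3] = (9+10)/2 = 19/2.
E[N] = (1/3)·(35/3) + (1/3)·(19/2) + (1/3)·(19/2) = 92/9.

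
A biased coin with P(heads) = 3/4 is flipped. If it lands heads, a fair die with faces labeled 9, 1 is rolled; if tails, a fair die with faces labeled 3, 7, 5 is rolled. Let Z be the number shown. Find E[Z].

E[Z | heads] = (9+1)/2 = 5.
E[Z | tails] = (3+7+5)/3 = 5.
E[Z] = (3/4)·(5) + (1/4)·(5) = 5.

5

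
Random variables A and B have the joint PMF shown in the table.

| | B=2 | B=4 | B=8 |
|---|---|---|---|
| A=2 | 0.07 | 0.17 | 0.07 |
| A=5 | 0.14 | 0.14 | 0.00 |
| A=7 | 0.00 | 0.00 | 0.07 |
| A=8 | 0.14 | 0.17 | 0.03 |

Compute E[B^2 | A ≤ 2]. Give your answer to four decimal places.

24.1290

P(A ≤ 2) = 0.31.
Σ B^2·P over the event = 4·(0.07) + 16·(0.17) + 64·(0.07) = 7.48.
E[B^2 | A ≤ 2] = (7.48) / (0.31) = 24.1290.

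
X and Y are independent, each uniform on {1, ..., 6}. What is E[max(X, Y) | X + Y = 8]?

Outcomes with X + Y = 8: (2,6), (3,5), (4,4), (5,3), (6,2), each with probability 1/36.
E[max(X, Y) | X + Y = 8] = (6 + 5 + 4 + 5 + 6) / 5 = 26/5.

26/5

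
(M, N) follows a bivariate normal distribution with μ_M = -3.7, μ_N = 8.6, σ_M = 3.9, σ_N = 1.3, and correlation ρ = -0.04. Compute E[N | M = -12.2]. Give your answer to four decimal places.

8.7133

The regression of N on M has slope ρ·σ_N/σ_M and passes through (μ_M, μ_N).
E[N | M=-12.2] = 8.6 + (-0.04)·(1.3/3.9)·(-12.2 − (-3.7)) = 8.6 + (-0.013333)·(-8.5) = 8.7133.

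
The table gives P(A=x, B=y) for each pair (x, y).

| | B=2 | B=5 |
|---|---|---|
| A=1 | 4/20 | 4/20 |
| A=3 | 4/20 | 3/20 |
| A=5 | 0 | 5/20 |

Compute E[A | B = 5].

19/6

P(B = 5) = 3/5.
Σ A·P over the event = 1·(4/20) + 3·(3/20) + 5·(5/20) = 19/10.
E[A | B = 5] = (19/10) / (3/5) = 19/6.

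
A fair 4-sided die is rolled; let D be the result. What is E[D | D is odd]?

Given D is odd, D is equally likely to be any of {1, 3}.
E[D | D is odd] = (1 + 3) / 2 = 2.

2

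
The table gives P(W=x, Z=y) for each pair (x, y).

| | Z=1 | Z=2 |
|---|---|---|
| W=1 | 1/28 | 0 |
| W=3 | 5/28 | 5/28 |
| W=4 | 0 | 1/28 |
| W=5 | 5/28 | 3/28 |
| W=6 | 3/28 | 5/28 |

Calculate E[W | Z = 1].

P(Z = 1) = 1/2.
Σ W·P over the event = 1·(1/28) + 3·(5/28) + 5·(5/28) + 6·(3/28) = 59/28.
E[W | Z = 1] = (59/28) / (1/2) = 59/14.

59/14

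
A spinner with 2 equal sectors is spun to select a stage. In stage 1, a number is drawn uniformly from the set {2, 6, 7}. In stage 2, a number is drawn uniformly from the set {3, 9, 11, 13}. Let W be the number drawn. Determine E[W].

7

E[W | stage 1] = (2+6+7)/3 = 5.
E[W | stage 2] = (3+9+11+13)/4 = 9.
By the law of total expectation,
E[W] = (1/2)·(5) + (1/2)·(9) = 7.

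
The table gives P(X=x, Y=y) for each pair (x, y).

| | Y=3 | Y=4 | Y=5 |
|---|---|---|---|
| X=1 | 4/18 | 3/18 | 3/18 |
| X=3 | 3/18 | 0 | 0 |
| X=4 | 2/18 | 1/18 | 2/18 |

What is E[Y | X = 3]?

3

P(X = 3) = 1/6.
Σ Y·P over the event = 3·(3/18) = 1/2.
E[Y | X = 3] = (1/2) / (1/6) = 3.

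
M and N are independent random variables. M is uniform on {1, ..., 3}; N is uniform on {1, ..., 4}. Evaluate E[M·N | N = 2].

4

P(N = 2) = 1/4.
Summing MN·P(x,y) over outcomes with N = 2 gives 1.
E[M·N | N = 2] = (1) / (1/4) = 4.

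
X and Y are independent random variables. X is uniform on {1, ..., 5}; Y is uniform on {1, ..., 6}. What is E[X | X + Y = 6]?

Outcomes with X + Y = 6: (1,5), (2,4), (3,3), (4,2), (5,1), each with probability 1/30.
E[X | X + Y = 6] = (1 + 2 + 3 + 4 + 5) / 5 = 3.

3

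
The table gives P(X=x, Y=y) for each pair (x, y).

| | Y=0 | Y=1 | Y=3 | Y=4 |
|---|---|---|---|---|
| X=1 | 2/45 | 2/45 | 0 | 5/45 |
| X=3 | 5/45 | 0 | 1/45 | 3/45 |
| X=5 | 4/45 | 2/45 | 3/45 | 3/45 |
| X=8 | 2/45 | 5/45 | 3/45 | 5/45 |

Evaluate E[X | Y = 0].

P(Y = 0) = 13/45.
Σ X·P over the event = 1·(2/45) + 3·(5/45) + 5·(4/45) + 8·(2/45) = 53/45.
E[X | Y = 0] = (53/45) / (13/45) = 53/13.

53/13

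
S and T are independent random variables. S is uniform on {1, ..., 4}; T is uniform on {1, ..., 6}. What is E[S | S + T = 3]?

3/2

P(S + T = 3) = 1/12.
Summing S·P(x,y) over outcomes with S + T = 3 gives 1/8.
E[S | S + T = 3] = (1/8) / (1/12) = 3/2.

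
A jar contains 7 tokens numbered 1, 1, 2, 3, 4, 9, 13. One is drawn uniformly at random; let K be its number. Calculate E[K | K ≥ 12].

P(K ≥ 12) = 1/7.
Σ over the event: 13·1/7 = 13/7.
E[K | K ≥ 12] = (13/7) / (1/7) = 13.

13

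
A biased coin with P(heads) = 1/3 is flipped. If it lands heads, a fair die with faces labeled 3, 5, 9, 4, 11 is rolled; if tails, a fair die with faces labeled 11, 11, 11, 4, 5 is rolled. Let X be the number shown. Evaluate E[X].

E[X | heads] = (3+5+9+4+11)/5 = 32/5.
E[X | tails] = (11+11+11+4+5)/5 = 42/5.
E[X] = (1/3)·(32/5) + (2/3)·(42/5) = 116/15.

116/15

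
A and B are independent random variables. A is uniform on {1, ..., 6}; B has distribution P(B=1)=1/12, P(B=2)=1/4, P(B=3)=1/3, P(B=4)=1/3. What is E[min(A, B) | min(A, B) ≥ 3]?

P(min(A, B) ≥ 3) = 4/9.
Summing min(A,B)·P(x,y) over outcomes with min(A, B) ≥ 3 gives 3/2.
E[min(A, B) | min(A, B) ≥ 3] = (3/2) / (4/9) = 27/8.

27/8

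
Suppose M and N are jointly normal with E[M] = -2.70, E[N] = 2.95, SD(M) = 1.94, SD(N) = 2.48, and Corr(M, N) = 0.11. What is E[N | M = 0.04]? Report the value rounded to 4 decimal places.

E[N | M=x] = μ_N + ρ(σ_N/σ_M)(x − μ_M) for jointly normal variables.
E[N | M=0.04] = 2.95 + (0.11)·(2.48/1.94)·(0.04 − (-2.70)) = 2.95 + (0.14062)·(2.74) = 3.3353.

3.3353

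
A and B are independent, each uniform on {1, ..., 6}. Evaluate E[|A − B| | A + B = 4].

Outcomes with A + B = 4: (1,3), (2,2), (3,1), each with probability 1/36.
E[|A − B| | A + B = 4] = (2 + 0 + 2) / 3 = 4/3.

4/3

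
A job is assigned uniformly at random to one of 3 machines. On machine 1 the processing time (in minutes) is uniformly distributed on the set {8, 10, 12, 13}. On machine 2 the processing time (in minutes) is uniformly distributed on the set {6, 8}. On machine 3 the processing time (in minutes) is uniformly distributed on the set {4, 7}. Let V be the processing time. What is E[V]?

E[V | machine 1] = (8+10+12+13)/4 = 43/4.
E[V | machine 2] = (6+8)/2 = 7.
E[V | machine 3] = (4+7)/2 = 11/2.
E[V] = (1/3)·(43/4) + (1/3)·(7) + (1/3)·(11/2) = 31/4.

31/4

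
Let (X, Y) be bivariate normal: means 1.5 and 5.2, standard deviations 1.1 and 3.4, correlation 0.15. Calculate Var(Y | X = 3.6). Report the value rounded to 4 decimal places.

11.2999

The conditional variance in a bivariate normal is σ_Y²(1 − ρ²), independent of x.
Var(Y | X=3.6) = (3.4)²·(1 − (0.15)²) = 11.56·0.9775 = 11.2999.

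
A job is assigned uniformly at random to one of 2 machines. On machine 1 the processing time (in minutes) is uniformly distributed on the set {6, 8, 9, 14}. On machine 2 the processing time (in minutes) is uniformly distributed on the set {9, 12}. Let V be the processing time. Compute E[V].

E[V | machine 1] = (6+8+9+14)/4 = 37/4.
E[V | machine 2] = (9+12)/2 = 21/2.
By the law of total expectation,
E[V] = (1/2)·(37/4) + (1/2)·(21/2) = 79/8.

79/8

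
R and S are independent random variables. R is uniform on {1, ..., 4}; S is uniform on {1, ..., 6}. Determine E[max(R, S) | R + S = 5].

Outcomes with R + S = 5: (1,4), (2,3), (3,2), (4,1), each with probability 1/24.
E[max(R, S) | R + S = 5] = (4 + 3 + 3 + 4) / 4 = 7/2.

7/2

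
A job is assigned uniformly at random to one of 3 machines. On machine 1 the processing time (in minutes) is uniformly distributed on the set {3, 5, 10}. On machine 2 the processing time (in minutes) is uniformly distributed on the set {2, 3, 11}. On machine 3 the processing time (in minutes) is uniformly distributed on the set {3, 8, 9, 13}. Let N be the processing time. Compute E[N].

E[N | machine 1] = (3+5+10)/3 = 6.
E[N | machine 2] = (2+3+11)/3 = 16/3.
E[N | machine 3] = (3+8+9+13)/4 = 33/4.
E[N] = (1/3)·(6) + (1/3)·(16/3) + (1/3)·(33/4) = 235/36.

235/36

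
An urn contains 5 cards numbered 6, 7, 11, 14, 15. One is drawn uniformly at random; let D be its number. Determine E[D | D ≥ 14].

P(D ≥ 14) = 2/5.
Σ over the event: 14·1/5 + 15·1/5 = 29/5.
E[D | D ≥ 14] = (29/5) / (2/5) = 29/2.

29/2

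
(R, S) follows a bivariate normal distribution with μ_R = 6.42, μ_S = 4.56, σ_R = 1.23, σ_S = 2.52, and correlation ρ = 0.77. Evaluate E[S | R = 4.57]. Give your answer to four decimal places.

1.6415

E[S | R=x] = μ_S + ρ(σ_S/σ_R)(x − μ_R) for jointly normal variables.
E[S | R=4.57] = 4.56 + (0.77)·(2.52/1.23)·(4.57 − (6.42)) = 4.56 + (1.57756)·(-1.85) = 1.6415.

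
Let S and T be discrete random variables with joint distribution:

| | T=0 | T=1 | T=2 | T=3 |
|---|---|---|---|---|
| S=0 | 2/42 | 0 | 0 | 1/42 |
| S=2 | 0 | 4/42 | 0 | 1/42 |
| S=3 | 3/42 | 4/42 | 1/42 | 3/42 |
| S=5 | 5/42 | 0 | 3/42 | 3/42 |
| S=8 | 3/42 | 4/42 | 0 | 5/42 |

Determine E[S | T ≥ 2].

P(T ≥ 2) = 17/42.
Σ S·P over the event = 0·(1/42) + 2·(1/42) + 3·(1/42) + 3·(3/42) + 5·(3/42) + 5·(3/42) + 8·(5/42) = 2.
E[S | T ≥ 2] = (2) / (17/42) = 84/17.

84/17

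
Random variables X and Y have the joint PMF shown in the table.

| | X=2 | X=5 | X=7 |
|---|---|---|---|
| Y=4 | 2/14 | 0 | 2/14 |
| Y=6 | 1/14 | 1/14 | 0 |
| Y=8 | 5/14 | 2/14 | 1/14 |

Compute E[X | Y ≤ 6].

25/6

P(Y ≤ 6) = 3/7.
Σ X·P over the event = 2·(2/14) + 2·(1/14) + 5·(1/14) + 7·(2/14) = 25/14.
E[X | Y ≤ 6] = (25/14) / (3/7) = 25/6.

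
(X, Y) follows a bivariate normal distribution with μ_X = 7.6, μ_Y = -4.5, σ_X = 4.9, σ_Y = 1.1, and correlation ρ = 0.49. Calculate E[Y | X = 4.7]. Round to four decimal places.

The regression of Y on X has slope ρ·σ_Y/σ_X and passes through (μ_X, μ_Y).
E[Y | X=4.7] = -4.5 + (0.49)·(1.1/4.9)·(4.7 − (7.6)) = -4.5 + (0.11)·(-2.9) = -4.8190.

-4.8190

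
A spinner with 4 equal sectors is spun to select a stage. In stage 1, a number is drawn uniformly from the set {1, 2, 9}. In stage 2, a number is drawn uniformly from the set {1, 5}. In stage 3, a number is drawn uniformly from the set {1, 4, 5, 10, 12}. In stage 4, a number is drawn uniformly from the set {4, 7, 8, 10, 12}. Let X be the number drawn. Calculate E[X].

E[X | stage 1] = (1+2+9)/3 = 4.
E[X | stage 2] = (1+5)/2 = 3.
E[X | stage 3] = (1+4+5+10+12)/5 = 32/5.
E[X | stage 4] = (4+7+8+10+12)/5 = 41/5.
By the law of total expectation,
E[X] = (1/4)·(4) + (1/4)·(3) + (1/4)·(32/5) + (1/4)·(41/5) = 27/5.

27/5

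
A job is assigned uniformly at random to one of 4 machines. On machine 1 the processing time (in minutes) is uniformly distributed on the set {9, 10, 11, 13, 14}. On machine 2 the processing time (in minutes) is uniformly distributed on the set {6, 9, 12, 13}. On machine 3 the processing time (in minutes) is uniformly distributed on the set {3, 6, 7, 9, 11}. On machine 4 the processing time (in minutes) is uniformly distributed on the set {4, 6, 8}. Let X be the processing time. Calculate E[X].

E[X | machine 1] = (9+10+11+13+14)/5 = 57/5.
E[X | machine 2] = (6+9+12+13)/4 = 10.
E[X | machine 3] = (3+6+7+9+11)/5 = 36/5.
E[X | machine 4] = (4+6+8)/3 = 6.
E[X] = (1/4)·(57/5) + (1/4)·(10) + (1/4)·(36/5) + (1/4)·(6) = 173/20.

173/20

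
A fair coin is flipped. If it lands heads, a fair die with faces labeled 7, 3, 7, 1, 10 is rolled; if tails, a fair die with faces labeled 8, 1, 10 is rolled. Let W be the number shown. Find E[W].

E[W | heads] = (7+3+7+1+10)/5 = 28/5.
E[W | tails] = (8+1+10)/3 = 19/3.
By the law of total expectation,
E[W] = (1/2)·(28/5) + (1/2)·(19/3) = 179/30.

179/30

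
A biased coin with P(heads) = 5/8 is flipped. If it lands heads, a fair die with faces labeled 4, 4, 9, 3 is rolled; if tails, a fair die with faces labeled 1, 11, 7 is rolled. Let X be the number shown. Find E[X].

E[X | heads] = (4+4+9+3)/4 = 5.
E[X | tails] = (1+11+7)/3 = 19/3.
By the law of total expectation,
E[X] = (5/8)·(5) + (3/8)·(19/3) = 11/2.

11/2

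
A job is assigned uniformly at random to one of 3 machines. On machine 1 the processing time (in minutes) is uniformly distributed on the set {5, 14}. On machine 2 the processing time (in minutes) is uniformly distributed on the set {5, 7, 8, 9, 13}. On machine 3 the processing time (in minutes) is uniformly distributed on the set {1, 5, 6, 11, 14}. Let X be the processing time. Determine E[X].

253/30

E[X | machine 1] = (5+14)/2 = 19/2.
E[X | machine 2] = (5+7+8+9+13)/5 = 42/5.
E[X | machine 3] = (1+5+6+11+14)/5 = 37/5.
By the law of total expectation,
E[X] = (1/3)·(19/2) + (1/3)·(42/5) + (1/3)·(37/5) = 253/30.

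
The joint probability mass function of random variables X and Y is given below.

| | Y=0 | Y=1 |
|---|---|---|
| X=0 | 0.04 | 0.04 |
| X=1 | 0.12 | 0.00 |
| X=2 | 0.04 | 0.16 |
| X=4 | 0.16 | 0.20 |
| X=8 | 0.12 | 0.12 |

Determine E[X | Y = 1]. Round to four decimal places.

4.0000

P(Y = 1) = 0.52.
Σ X·P over the event = 0·(0.04) + 2·(0.16) + 4·(0.20) + 8·(0.12) = 2.08.
E[X | Y = 1] = (2.08) / (0.52) = 4.0000.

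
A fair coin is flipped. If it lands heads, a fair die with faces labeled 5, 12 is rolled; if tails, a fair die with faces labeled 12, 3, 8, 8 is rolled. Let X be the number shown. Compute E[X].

E[X | heads] = (5+12)/2 = 17/2.
E[X | tails] = (12+3+8+8)/4 = 31/4.
By the law of total expectation,
E[X] = (1/2)·(17/2) + (1/2)·(31/4) = 65/8.

65/8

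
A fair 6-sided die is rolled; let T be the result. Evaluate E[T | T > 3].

Given T > 3, T is equally likely to be any of {4, 5, 6}.
E[T | T > 3] = (4 + 5 + 6) / 3 = 5.

5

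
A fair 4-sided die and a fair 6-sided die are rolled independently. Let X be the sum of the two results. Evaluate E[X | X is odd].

P(X is odd) = 1/2.
Σ over the event: 3·1/12 + 5·1/6 + 7·1/6 + 9·1/12 = 3.
E[X | X is odd] = (3) / (1/2) = 6.

6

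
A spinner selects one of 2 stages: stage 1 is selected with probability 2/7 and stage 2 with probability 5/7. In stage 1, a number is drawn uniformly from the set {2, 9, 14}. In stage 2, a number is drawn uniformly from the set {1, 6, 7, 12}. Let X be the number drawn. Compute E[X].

E[X | stage 1] = (2+9+14)/3 = 25/3.
E[X | stage 2] = (1+6+7+12)/4 = 13/2.
By the law of total expectation,
E[X] = (2/7)·(25/3) + (5/7)·(13/2) = 295/42.

295/42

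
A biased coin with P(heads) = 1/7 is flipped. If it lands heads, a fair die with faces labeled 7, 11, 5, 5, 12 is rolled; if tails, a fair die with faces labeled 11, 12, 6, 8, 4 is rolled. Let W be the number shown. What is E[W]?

E[W | heads] = (7+11+5+5+12)/5 = 8.
E[W | tails] = (11+12+6+8+4)/5 = 41/5.
By the law of total expectation,
E[W] = (1/7)·(8) + (6/7)·(41/5) = 286/35.

286/35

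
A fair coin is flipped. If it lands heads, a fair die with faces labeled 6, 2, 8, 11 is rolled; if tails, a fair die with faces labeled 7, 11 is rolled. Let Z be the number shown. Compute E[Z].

63/8

E[Z | heads] = (6+2+8+11)/4 = 27/4.
E[Z | tails] = (7+11)/2 = 9.
By the law of total expectation,
E[Z] = (1/2)·(27/4) + (1/2)·(9) = 63/8.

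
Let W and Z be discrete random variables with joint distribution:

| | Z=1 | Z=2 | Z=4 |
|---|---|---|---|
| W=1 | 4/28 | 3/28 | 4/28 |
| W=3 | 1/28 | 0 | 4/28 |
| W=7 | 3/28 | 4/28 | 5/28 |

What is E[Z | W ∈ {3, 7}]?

P(W ∈ {3, 7}) = 17/28.
Summing Z·P(W=x,Z=y) over the conditioning event gives 12/7.
E[Z | W ∈ {3, 7}] = (12/7) / (17/28) = 48/17.

48/17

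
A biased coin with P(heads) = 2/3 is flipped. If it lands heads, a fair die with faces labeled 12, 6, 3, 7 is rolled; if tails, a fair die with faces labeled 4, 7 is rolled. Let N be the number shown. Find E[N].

13/2

E[N | heads] = (12+6+3+7)/4 = 7.
E[N | tails] = (4+7)/2 = 11/2.
E[N] = (2/3)·(7) + (1/3)·(11/2) = 13/2.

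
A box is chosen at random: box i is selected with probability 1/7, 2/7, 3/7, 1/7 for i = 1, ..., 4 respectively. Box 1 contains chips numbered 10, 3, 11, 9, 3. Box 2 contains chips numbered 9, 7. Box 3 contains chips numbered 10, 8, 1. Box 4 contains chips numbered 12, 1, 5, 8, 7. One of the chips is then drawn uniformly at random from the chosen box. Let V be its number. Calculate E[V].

E[V | box 1] = (10+3+11+9+3)/5 = 36/5.
E[V | box 2] = (9+7)/2 = 8.
E[V | box 3] = (10+8+1)/3 = 19/3.
E[V | box 4] = (12+1+5+8+7)/5 = 33/5.
By the law of total expectation,
E[V] = (1/7)·(36/5) + (2/7)·(8) + (3/7)·(19/3) + (1/7)·(33/5) = 244/35.

244/35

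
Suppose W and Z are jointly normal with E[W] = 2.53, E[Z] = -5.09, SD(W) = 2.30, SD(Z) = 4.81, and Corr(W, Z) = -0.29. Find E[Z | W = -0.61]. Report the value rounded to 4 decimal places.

The regression of Z on W has slope ρ·σ_Z/σ_W and passes through (μ_W, μ_Z).
E[Z | W=-0.61] = -5.09 + (-0.29)·(4.81/2.30)·(-0.61 − (2.53)) = -5.09 + (-0.60648)·(-3.14) = -3.1857.

-3.1857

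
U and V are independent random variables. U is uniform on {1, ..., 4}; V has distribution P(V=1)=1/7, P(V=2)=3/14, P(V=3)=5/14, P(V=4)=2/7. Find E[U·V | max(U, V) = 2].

P(max(U, V) = 2) = 1/7.
Summing UV·P(x,y) over outcomes with max(U, V) = 2 gives 11/28.
E[U·V | max(U, V) = 2] = (11/28) / (1/7) = 11/4.

11/4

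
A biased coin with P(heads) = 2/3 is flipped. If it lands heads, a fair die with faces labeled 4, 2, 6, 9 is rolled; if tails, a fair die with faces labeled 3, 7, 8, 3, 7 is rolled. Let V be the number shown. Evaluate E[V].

E[V | heads] = (4+2+6+9)/4 = 21/4.
E[V | tails] = (3+7+8+3+7)/5 = 28/5.
By the law of total expectation,
E[V] = (2/3)·(21/4) + (1/3)·(28/5) = 161/30.

161/30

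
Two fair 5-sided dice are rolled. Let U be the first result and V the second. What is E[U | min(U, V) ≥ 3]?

P(min(U, V) ≥ 3) = 9/25.
Summing U·P(x,y) over outcomes with min(U, V) ≥ 3 gives 36/25.
E[U | min(U, V) ≥ 3] = (36/25) / (9/25) = 4.

4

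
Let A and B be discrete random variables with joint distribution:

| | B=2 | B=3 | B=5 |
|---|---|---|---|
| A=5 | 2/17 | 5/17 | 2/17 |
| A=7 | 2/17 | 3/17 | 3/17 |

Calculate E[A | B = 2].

P(B = 2) = 4/17.
Σ A·P over the event = 5·(2/17) + 7·(2/17) = 24/17.
E[A | B = 2] = (24/17) / (4/17) = 6.

6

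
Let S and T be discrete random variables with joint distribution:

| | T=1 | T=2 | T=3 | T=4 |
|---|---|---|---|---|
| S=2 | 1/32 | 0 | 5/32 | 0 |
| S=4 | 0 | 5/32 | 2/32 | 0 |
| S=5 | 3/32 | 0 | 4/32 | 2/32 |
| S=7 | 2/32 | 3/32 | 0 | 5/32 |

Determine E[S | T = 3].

P(T = 3) = 11/32.
Summing S·P(S=x,T=y) over the conditioning event gives 19/16.
E[S | T = 3] = (19/16) / (11/32) = 38/11.

38/11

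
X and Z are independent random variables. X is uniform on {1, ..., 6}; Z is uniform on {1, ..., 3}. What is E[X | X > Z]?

53/12

P(X > Z) = 2/3.
Summing X·P(x,y) over outcomes with X > Z gives 53/18.
E[X | X > Z] = (53/18) / (2/3) = 53/12.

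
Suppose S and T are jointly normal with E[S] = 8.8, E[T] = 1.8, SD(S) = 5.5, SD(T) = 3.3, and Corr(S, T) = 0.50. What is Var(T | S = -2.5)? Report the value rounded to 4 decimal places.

8.1675

Var(T | S=x) = (1 − ρ²)·σ_T².
Var(T | S=-2.5) = (3.3)²·(1 − (0.50)²) = 10.89·0.75 = 8.1675.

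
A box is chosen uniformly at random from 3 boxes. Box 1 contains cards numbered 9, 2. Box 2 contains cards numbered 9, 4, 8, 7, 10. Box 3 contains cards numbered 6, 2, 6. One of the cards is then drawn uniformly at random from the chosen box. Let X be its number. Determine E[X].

E[X | box 1] = (9+2)/2 = 11/2.
E[X | box 2] = (9+4+8+7+10)/5 = 38/5.
E[X | box 3] = (6+2+6)/3 = 14/3.
By the law of total expectation,
E[X] = (1/3)·(11/2) + (1/3)·(38/5) + (1/3)·(14/3) = 533/90.

533/90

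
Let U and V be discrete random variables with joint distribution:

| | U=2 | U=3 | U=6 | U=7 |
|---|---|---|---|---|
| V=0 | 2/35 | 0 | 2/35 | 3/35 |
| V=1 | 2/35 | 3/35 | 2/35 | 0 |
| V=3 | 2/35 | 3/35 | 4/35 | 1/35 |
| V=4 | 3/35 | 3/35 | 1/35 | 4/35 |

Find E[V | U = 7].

P(U = 7) = 8/35.
Σ V·P over the event = 0·(3/35) + 3·(1/35) + 4·(4/35) = 19/35.
E[V | U = 7] = (19/35) / (8/35) = 19/8.

19/8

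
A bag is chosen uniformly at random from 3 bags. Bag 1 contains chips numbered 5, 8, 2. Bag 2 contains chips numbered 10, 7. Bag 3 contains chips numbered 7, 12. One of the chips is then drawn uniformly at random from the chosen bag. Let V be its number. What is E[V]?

E[V | bag 1] = (5+8+2)/3 = 5.
E[V | bag 2] = (10+7)/2 = 17/2.
E[V | bag 3] = (7+12)/2 = 19/2.
By the law of total expectation,
E[V] = (1/3)·(5) + (1/3)·(17/2) + (1/3)·(19/2) = 23/3.

23/3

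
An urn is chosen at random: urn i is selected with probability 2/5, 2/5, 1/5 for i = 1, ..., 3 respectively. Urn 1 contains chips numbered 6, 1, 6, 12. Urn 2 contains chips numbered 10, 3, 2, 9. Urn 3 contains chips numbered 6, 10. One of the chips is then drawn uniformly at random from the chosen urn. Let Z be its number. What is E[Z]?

13/2

E[Z | urn 1] = (6+1+6+12)/4 = 25/4.
E[Z | urn 2] = (10+3+2+9)/4 = 6.
E[Z | urn 3] = (6+10)/2 = 8.
By the law of total expectation,
E[Z] = (2/5)·(25/4) + (2/5)·(6) + (1/5)·(8) = 13/2.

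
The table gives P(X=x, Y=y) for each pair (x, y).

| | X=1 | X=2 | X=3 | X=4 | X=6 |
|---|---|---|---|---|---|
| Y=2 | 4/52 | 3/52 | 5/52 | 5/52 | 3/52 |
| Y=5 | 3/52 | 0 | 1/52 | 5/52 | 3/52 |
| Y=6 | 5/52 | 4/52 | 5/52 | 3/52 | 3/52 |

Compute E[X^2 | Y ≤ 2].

P(Y ≤ 2) = 5/13.
Summing X^2·P(X=x,Y=y) over the conditioning event gives 249/52.
E[X^2 | Y ≤ 2] = (249/52) / (5/13) = 249/20.

249/20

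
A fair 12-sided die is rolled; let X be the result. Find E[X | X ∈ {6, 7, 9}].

P(X ∈ {6, 7, 9}) = 1/4.
Σ over the event: 6·1/12 + 7·1/12 + 9·1/12 = 11/6.
E[X | X ∈ {6, 7, 9}] = (11/6) / (1/4) = 22/3.

22/3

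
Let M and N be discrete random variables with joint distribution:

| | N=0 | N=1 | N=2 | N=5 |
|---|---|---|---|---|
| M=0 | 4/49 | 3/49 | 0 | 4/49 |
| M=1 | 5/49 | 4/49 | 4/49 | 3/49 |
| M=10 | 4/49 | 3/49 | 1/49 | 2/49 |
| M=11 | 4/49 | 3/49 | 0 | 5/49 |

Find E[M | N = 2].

P(N = 2) = 5/49.
Summing M·P(M=x,N=y) over the conditioning event gives 2/7.
E[M | N = 2] = (2/7) / (5/49) = 14/5.

14/5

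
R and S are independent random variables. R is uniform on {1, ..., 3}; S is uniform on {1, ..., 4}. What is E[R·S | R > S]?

11/3

Outcomes with R > S: (2,1), (3,1), (3,2), each with probability 1/12.
E[R·S | R > S] = (2 + 3 + 6) / 3 = 11/3.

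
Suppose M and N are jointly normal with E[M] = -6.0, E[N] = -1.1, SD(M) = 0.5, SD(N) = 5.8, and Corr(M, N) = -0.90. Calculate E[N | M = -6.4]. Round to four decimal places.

3.0760

The regression of N on M has slope ρ·σ_N/σ_M and passes through (μ_M, μ_N).
E[N | M=-6.4] = -1.1 + (-0.90)·(5.8/0.5)·(-6.4 − (-6.0)) = -1.1 + (-10.44)·(-0.4) = 3.0760.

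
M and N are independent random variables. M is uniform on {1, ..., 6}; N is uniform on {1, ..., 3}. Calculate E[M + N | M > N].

25/4

P(M > N) = 2/3.
Summing (M+N)·P(x,y) over outcomes with M > N gives 25/6.
E[M + N | M > N] = (25/6) / (2/3) = 25/4.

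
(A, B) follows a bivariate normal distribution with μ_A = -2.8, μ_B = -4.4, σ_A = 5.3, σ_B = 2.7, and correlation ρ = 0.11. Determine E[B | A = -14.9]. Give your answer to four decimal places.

E[B | A=x] = μ_B + ρ(σ_B/σ_A)(x − μ_A) for jointly normal variables.
E[B | A=-14.9] = -4.4 + (0.11)·(2.7/5.3)·(-14.9 − (-2.8)) = -4.4 + (0.056038)·(-12.1) = -5.0781.

-5.0781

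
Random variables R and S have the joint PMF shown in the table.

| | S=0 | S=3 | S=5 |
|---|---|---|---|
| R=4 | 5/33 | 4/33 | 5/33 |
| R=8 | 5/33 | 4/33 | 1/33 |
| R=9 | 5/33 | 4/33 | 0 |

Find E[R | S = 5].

P(S = 5) = 2/11.
Σ R·P over the event = 4·(5/33) + 8·(1/33) = 28/33.
E[R | S = 5] = (28/33) / (2/11) = 14/3.

14/3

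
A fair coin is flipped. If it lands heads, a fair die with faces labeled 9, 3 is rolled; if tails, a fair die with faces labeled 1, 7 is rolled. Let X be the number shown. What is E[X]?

5

E[X | heads] = (9+3)/2 = 6.
E[X | tails] = (1+7)/2 = 4.
By the law of total expectation,
E[X] = (1/2)·(6) + (1/2)·(4) = 5.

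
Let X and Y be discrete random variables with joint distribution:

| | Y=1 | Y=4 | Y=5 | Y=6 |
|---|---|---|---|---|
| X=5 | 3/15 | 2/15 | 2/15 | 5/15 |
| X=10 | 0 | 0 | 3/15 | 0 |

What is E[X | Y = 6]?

P(Y = 6) = 1/3.
Σ X·P over the event = 5·(5/15) = 5/3.
E[X | Y = 6] = (5/3) / (1/3) = 5.

5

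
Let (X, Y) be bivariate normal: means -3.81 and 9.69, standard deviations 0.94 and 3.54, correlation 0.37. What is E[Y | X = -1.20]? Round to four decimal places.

For a bivariate normal, E[Y | X=x] = μ_Y + ρ·(σ_Y/σ_X)·(x − μ_X).
E[Y | X=-1.20] = 9.69 + (0.37)·(3.54/0.94)·(-1.20 − (-3.81)) = 9.69 + (1.3934)·(2.61) = 13.3268.

13.3268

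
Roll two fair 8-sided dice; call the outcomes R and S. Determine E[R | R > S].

6

P(R > S) = 7/16.
Summing R·P(x,y) over outcomes with R > S gives 21/8.
E[R | R > S] = (21/8) / (7/16) = 6.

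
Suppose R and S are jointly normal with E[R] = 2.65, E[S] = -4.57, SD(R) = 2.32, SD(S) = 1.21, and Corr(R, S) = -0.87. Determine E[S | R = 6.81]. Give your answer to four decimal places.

-6.4576

For a bivariate normal, E[S | R=x] = μ_S + ρ·(σ_S/σ_R)·(x − μ_R).
E[S | R=6.81] = -4.57 + (-0.87)·(1.21/2.32)·(6.81 − (2.65)) = -4.57 + (-0.45375)·(4.16) = -6.4576.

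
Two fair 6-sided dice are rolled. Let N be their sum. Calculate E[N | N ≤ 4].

P(N ≤ 4) = 1/6.
Σ over the event: 2·1/36 + 3·1/18 + 4·1/12 = 5/9.
E[N | N ≤ 4] = (5/9) / (1/6) = 10/3.

10/3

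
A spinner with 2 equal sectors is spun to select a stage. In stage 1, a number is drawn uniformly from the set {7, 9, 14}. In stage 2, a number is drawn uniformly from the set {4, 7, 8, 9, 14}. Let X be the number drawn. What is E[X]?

E[X | stage 1] = (7+9+14)/3 = 10.
E[X | stage 2] = (4+7+8+9+14)/5 = 42/5.
By the law of total expectation,
E[X] = (1/2)·(10) + (1/2)·(42/5) = 46/5.

46/5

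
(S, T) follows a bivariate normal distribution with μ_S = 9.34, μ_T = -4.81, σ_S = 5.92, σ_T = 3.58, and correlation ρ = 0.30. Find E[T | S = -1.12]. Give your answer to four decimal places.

-6.7076

For a bivariate normal, E[T | S=x] = μ_T + ρ·(σ_T/σ_S)·(x − μ_S).
E[T | S=-1.12] = -4.81 + (0.30)·(3.58/5.92)·(-1.12 − (9.34)) = -4.81 + (0.181419)·(-10.46) = -6.7076.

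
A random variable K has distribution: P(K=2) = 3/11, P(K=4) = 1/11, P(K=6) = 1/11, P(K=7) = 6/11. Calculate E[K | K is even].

P(K is even) = 5/11.
Σ over the event: 2·3/11 + 4·1/11 + 6·1/11 = 16/11.
E[K | K is even] = (16/11) / (5/11) = 16/5.

16/5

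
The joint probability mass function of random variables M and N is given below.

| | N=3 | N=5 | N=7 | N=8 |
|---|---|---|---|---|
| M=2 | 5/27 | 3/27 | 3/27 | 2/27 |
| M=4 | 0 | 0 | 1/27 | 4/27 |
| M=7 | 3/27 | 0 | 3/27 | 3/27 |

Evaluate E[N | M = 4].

P(M = 4) = 5/27.
Σ N·P over the event = 7·(1/27) + 8·(4/27) = 13/9.
E[N | M = 4] = (13/9) / (5/27) = 39/5.

39/5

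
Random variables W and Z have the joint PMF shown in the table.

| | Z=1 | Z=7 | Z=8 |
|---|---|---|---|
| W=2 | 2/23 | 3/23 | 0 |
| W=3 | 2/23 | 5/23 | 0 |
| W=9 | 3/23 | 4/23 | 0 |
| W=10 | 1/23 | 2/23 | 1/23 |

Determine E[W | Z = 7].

P(Z = 7) = 14/23.
Σ W·P over the event = 2·(3/23) + 3·(5/23) + 9·(4/23) + 10·(2/23) = 77/23.
E[W | Z = 7] = (77/23) / (14/23) = 11/2.

11/2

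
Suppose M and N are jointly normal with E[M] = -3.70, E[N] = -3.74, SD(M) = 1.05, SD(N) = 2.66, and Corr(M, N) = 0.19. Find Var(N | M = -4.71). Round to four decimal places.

6.8202

Var(N | M=x) = (1 − ρ²)·σ_N².
Var(N | M=-4.71) = (2.66)²·(1 − (0.19)²) = 7.0756·0.9639 = 6.8202.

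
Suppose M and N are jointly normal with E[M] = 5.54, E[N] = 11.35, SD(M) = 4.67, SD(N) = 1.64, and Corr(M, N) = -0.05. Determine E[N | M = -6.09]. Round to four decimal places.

11.5542

For a bivariate normal, E[N | M=x] = μ_N + ρ·(σ_N/σ_M)·(x − μ_M).
E[N | M=-6.09] = 11.35 + (-0.05)·(1.64/4.67)·(-6.09 − (5.54)) = 11.35 + (-0.017559)·(-11.63) = 11.5542.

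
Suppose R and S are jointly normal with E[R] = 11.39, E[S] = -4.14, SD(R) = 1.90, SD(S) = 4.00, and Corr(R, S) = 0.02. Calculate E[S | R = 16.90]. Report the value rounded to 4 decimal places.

For a bivariate normal, E[S | R=x] = μ_S + ρ·(σ_S/σ_R)·(x − μ_R).
E[S | R=16.90] = -4.14 + (0.02)·(4.00/1.90)·(16.90 − (11.39)) = -4.14 + (0.042105)·(5.51) = -3.9080.

-3.9080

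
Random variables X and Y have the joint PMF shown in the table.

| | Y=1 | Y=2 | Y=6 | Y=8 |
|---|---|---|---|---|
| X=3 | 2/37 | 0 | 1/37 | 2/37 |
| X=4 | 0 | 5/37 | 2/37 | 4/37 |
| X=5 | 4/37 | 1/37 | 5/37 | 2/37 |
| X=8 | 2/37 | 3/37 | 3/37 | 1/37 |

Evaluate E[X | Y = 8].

40/9

P(Y = 8) = 9/37.
Summing X·P(X=x,Y=y) over the conditioning event gives 40/37.
E[X | Y = 8] = (40/37) / (9/37) = 40/9.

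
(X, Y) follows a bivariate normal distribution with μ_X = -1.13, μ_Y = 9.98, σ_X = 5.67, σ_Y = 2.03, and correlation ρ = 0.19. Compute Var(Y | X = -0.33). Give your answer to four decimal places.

3.9721

For a bivariate normal, Var(Y | X=x) = σ_Y²(1 − ρ²).
Var(Y | X=-0.33) = (2.03)²·(1 − (0.19)²) = 4.1209·0.9639 = 3.9721.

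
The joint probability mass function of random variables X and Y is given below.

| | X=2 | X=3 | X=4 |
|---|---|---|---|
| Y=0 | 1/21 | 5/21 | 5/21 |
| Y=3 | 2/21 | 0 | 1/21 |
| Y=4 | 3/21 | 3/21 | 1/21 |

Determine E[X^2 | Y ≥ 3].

79/10

P(Y ≥ 3) = 10/21.
Σ X^2·P over the event = 4·(2/21) + 4·(3/21) + 9·(3/21) + 16·(1/21) + 16·(1/21) = 79/21.
E[X^2 | Y ≥ 3] = (79/21) / (10/21) = 79/10.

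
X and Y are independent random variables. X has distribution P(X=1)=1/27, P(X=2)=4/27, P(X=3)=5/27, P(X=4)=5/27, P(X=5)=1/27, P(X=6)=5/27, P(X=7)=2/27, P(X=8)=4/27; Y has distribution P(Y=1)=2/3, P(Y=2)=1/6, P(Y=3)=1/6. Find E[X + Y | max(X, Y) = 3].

159/35

P(max(X, Y) = 3) = 35/162.
Summing (X+Y)·P(x,y) over outcomes with max(X, Y) = 3 gives 53/54.
E[X + Y | max(X, Y) = 3] = (53/54) / (35/162) = 159/35.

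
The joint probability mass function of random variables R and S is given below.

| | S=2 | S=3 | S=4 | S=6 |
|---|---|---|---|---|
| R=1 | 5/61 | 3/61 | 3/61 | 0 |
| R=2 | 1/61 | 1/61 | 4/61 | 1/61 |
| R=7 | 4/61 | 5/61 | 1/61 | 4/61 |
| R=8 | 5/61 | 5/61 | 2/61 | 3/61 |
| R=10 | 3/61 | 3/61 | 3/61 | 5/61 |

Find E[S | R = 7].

P(R = 7) = 14/61.
Σ S·P over the event = 2·(4/61) + 3·(5/61) + 4·(1/61) + 6·(4/61) = 51/61.
E[S | R = 7] = (51/61) / (14/61) = 51/14.

51/14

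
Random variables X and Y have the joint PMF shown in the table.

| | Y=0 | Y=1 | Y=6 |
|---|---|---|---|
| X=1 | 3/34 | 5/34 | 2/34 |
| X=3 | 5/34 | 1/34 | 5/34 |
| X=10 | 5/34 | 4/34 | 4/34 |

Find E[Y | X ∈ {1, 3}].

16/7

P(X ∈ {1, 3}) = 21/34.
Σ Y·P over the event = 0·(3/34) + 1·(5/34) + 6·(2/34) + 0·(5/34) + 1·(1/34) + 6·(5/34) = 24/17.
E[Y | X ∈ {1, 3}] = (24/17) / (21/34) = 16/7.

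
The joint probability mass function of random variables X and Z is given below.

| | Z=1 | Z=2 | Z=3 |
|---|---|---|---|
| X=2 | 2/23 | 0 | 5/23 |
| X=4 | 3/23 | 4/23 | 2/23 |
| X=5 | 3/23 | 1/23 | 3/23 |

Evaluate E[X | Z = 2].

P(Z = 2) = 5/23.
Σ X·P over the event = 4·(4/23) + 5·(1/23) = 21/23.
E[X | Z = 2] = (21/23) / (5/23) = 21/5.

21/5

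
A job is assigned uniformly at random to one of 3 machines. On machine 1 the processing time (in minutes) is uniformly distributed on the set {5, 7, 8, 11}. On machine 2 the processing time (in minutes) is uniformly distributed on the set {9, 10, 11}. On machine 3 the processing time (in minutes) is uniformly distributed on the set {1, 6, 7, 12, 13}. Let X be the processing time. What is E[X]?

511/60

E[X | machine 1] = (5+7+8+11)/4 = 31/4.
E[X | machine 2] = (9+10+11)/3 = 10.
E[X | machine 3] = (1+6+7+12+13)/5 = 39/5.
E[X] = (1/3)·(31/4) + (1/3)·(10) + (1/3)·(39/5) = 511/60.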